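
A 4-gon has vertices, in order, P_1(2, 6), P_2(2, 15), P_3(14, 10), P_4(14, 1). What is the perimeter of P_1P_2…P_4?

|P_1P_2| = √((0)² + (9)²) = √81 = 9
|P_2P_3| = √((12)² + (-5)²) = √169 = 13
|P_3P_4| = √((0)² + (-9)²) = √81 = 9
|P_4P_1| = √((-12)² + (5)²) = √169 = 13
Perimeter = 9 + 13 + 9 + 13 = 44.

44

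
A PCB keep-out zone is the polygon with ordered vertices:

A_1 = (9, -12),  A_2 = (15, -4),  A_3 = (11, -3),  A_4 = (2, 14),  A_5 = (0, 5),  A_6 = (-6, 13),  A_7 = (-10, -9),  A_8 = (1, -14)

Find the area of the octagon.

395

Apply the surveyor's formula: 2A = Σ (x_i·y_{i+1} − x_{i+1}·y_i), indices taken mod 8.
Cross-terms: 144, -1, 160, 10, 30, 184, 149, 114  ⇒  Σ = 790
Area = |Σ|/2 = 395.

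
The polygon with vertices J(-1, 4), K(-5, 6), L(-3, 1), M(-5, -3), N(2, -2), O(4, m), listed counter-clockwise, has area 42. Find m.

1

The doubled signed area Σ (x_i y_{i+1} − x_{i+1} y_i) is linear in m.
With m=0 it equals 81; the coefficient of m is 3 (from the two edges through O).
So 3·m + 81 = 2·42 = 84 ⇒ m = 1.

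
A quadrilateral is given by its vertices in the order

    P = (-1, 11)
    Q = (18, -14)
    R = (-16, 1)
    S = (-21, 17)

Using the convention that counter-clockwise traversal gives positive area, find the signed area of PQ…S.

-427.5

Apply the shoelace formula: 2A = Σ (x_i·y_{i+1} − x_{i+1}·y_i), indices taken mod 4.
Σ = (-184) + (-206) + (-251) + (-214) = -855
Signed area = Σ/2 = -427.5 (negative ⇒ clockwise traversal).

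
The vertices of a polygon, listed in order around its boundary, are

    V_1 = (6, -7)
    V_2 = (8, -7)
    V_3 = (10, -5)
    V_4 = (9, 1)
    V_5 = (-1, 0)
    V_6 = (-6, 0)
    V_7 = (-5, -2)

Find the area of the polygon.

Apply Gauss's area formula: 2A = Σ (x_i·y_{i+1} − x_{i+1}·y_i), indices taken mod 7.
Σ = (14) + (30) + (55) + (1) + (0) + (12) + (47) = 159
Area = |Σ|/2 = 79.5.

79.5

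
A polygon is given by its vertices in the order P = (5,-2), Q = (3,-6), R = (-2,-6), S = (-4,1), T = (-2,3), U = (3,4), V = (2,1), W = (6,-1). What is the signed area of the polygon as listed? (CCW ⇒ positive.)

-63.5

Apply the shoelace (surveyor's) formula: 2A = Σ (x_i·y_{i+1} − x_{i+1}·y_i), indices taken mod 8.
Cross-terms: -24, -30, -26, -10, -17, -5, -8, -7  ⇒  Σ = -127
Signed area = Σ/2 = -63.5 (negative ⇒ clockwise traversal).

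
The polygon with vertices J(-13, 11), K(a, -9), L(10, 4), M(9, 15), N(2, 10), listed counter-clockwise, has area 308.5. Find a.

-12

Write out the shoelace sum; only the two edges meeting at K involve a:
2·Area = [((-13)·(-9) − a·11) + (a·4 − 10·(-9))] + 326
       = -7·a + 533 = 617
⇒ a = -12.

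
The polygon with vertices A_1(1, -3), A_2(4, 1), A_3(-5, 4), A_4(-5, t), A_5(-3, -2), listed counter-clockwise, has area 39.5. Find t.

The doubled signed area Σ (x_i y_{i+1} − x_{i+1} y_i) is linear in t.
With t=0 it equals 75; the coefficient of t is -2 (from the two edges through A_4).
So -2·t + 75 = 2·39.5 = 79 ⇒ t = -2.

-2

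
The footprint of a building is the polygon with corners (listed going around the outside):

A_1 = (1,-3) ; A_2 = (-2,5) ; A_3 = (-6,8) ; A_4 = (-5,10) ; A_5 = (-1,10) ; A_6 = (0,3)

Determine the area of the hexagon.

Cross-terms: -1, 14, -20, -40, -3, -3  ⇒  Σ = -53
Area = |Σ|/2 = 26.5.

26.5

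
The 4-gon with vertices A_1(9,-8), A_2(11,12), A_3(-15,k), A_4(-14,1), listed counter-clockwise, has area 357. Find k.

Write out the shoelace sum; only the two edges meeting at A_3 involve k:
2·Area = [(11·k − (-15)·12) + ((-15)·1 − (-14)·k)] + 299
       = 25·k + 464 = 714
⇒ k = 10.

10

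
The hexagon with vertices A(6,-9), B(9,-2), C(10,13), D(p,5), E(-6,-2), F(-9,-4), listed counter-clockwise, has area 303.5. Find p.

-14

Write out the shoelace sum; only the two edges meeting at D involve p:
2·Area = [(10·5 − p·13) + (p·(-2) − (-6)·5)] + 317
       = -15·p + 397 = 607
⇒ p = -14.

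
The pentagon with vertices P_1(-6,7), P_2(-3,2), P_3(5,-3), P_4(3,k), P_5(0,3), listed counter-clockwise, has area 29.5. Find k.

3

The doubled signed area Σ (x_i y_{i+1} − x_{i+1} y_i) is linear in k.
With k=0 it equals 44; the coefficient of k is 5 (from the two edges through P_4).
So 5·k + 44 = 2·29.5 = 59 ⇒ k = 3.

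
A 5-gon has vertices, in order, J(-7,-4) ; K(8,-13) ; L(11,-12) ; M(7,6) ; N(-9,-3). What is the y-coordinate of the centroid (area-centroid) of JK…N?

-1043/276

Apply Gauss's area formula. First the cross-terms c_i = x_i·y_{i+1} − x_{i+1}·y_i:
  123, 47, 150, 33, 15  ⇒  2A = 368, A = 184.
Then Σ (y_i + y_{i+1})·c_i = -4172, so ȳ = -4172 / (6·184) = -1043/276.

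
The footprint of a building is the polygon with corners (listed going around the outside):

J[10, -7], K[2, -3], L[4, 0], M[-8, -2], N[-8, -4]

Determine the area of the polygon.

J→K: (10)(-3) − (2)(-7) = -16
K→L: (2)(0) − (4)(-3) = 12
L→M: (4)(-2) − (-8)(0) = -8
M→N: (-8)(-4) − (-8)(-2) = 16
N→J: (-8)(-7) − (10)(-4) = 96
Σ = 100
Area = |Σ|/2 = 50.

50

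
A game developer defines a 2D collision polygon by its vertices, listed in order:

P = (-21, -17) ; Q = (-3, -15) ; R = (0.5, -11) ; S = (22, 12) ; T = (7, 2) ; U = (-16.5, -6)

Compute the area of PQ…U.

329

Apply Gauss's area formula: 2A = Σ (x_i·y_{i+1} − x_{i+1}·y_i), indices taken mod 6.
P→Q: (-21)(-15) − (-3)(-17) = 264
Q→R: (-3)(-11) − (0.5)(-15) = 40.5
R→S: (0.5)(12) − (22)(-11) = 248
S→T: (22)(2) − (7)(12) = -40
T→U: (7)(-6) − (-16.5)(2) = -9
U→P: (-16.5)(-17) − (-21)(-6) = 154.5
Σ = 658
Area = |Σ|/2 = 329.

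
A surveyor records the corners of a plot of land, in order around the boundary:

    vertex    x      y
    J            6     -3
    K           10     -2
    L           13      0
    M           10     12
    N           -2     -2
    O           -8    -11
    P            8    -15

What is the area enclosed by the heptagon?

Apply the surveyor's formula: 2A = Σ (x_i·y_{i+1} − x_{i+1}·y_i), indices taken mod 7.
Σ = (18) + (26) + (156) + (4) + (6) + (208) + (66) = 484
Area = |Σ|/2 = 242.

242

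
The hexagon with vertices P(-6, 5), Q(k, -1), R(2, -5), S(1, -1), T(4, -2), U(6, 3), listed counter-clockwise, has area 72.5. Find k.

The doubled signed area Σ (x_i y_{i+1} − x_{i+1} y_i) is linear in k.
With k=0 it equals 85; the coefficient of k is -10 (from the two edges through Q).
So -10·k + 85 = 2·72.5 = 145 ⇒ k = -6.

-6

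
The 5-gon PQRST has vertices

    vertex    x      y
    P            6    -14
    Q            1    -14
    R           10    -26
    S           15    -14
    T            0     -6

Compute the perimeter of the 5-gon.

|PQ| = √((-5)² + (0)²) = √25 = 5
|QR| = √((9)² + (-12)²) = √225 = 15
|RS| = √((5)² + (12)²) = √169 = 13
|ST| = √((-15)² + (8)²) = √289 = 17
|TP| = √((6)² + (-8)²) = √100 = 10
Perimeter = 5 + 15 + 13 + 17 + 10 = 60.

60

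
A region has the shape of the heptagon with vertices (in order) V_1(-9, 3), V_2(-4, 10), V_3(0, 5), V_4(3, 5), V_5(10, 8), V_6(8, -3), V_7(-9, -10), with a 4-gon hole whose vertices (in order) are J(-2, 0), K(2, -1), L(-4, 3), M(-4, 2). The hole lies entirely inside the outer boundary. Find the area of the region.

222.5

Outer boundary:
Σ = (-78) + (-20) + (-15) + (-26) + (-94) + (-107) + (-117) = -457
Area = |Σ|/2 = 228.5.
Hole:
J→K: (-2)(-1) − (2)(0) = 2
K→L: (2)(3) − (-4)(-1) = 2
L→M: (-4)(2) − (-4)(3) = 4
M→J: (-4)(0) − (-2)(2) = 4
Σ = 12
Area = |Σ|/2 = 6.
Net area = 228.5 − 6 = 222.5.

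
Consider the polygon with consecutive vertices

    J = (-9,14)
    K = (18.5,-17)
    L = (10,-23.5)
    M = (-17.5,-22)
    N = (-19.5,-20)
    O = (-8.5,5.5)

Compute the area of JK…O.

Apply the shoelace formula: 2A = Σ (x_i·y_{i+1} − x_{i+1}·y_i), indices taken mod 6.
Cross-terms: -106, -264.75, -631.25, -79, -277.25, -69.5  ⇒  Σ = -1427.75
Area = |Σ|/2 = 713.875.

713.875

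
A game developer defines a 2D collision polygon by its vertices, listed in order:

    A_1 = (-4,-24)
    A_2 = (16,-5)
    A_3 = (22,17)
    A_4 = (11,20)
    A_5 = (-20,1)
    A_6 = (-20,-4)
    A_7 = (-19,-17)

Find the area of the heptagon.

1101

Apply the shoelace formula: 2A = Σ (x_i·y_{i+1} − x_{i+1}·y_i), indices taken mod 7.
A_1→A_2: (-4)(-5) − (16)(-24) = 404
A_2→A_3: (16)(17) − (22)(-5) = 382
A_3→A_4: (22)(20) − (11)(17) = 253
A_4→A_5: (11)(1) − (-20)(20) = 411
A_5→A_6: (-20)(-4) − (-20)(1) = 100
A_6→A_7: (-20)(-17) − (-19)(-4) = 264
A_7→A_1: (-19)(-24) − (-4)(-17) = 388
Σ = 2202
Area = |Σ|/2 = 1101.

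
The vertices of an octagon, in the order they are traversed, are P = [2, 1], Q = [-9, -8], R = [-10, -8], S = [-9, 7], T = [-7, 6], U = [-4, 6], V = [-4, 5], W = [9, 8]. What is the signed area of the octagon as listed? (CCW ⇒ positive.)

Apply the shoelace formula: 2A = Σ (x_i·y_{i+1} − x_{i+1}·y_i), indices taken mod 8.
Cross-terms: -7, -8, -142, -5, -18, 4, -77, -7  ⇒  Σ = -260
Signed area = Σ/2 = -130 (negative ⇒ clockwise traversal).

-130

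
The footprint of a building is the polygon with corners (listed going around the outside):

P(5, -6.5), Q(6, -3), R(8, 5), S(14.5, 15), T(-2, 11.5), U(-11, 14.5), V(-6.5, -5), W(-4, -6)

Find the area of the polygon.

322

Apply the shoelace formula: 2A = Σ (x_i·y_{i+1} − x_{i+1}·y_i), indices taken mod 8.
Σ = (24) + (54) + (47.5) + (196.75) + (97.5) + (149.25) + (19) + (56) = 644
Area = |Σ|/2 = 322.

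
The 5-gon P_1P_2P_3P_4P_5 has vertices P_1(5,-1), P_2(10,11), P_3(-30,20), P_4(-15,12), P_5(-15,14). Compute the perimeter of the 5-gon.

98

|P_1P_2| = √((5)² + (12)²) = √169 = 13
|P_2P_3| = √((-40)² + (9)²) = √1681 = 41
|P_3P_4| = √((15)² + (-8)²) = √289 = 17
|P_4P_5| = √((0)² + (2)²) = √4 = 2
|P_5P_1| = √((20)² + (-15)²) = √625 = 25
Perimeter = 13 + 41 + 17 + 2 + 25 = 98.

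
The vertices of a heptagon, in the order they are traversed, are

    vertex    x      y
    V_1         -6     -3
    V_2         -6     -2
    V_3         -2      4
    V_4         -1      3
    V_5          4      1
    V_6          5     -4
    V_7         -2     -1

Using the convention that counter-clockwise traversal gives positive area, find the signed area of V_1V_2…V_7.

-41.5

Apply Gauss's area formula: 2A = Σ (x_i·y_{i+1} − x_{i+1}·y_i), indices taken mod 7.
Σ = (-6) + (-28) + (-2) + (-13) + (-21) + (-13) + (0) = -83
Signed area = Σ/2 = -41.5 (negative ⇒ clockwise traversal).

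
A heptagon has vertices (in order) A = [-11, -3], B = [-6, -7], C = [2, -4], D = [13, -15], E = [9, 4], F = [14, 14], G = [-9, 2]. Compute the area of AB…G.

Apply the surveyor's formula: 2A = Σ (x_i·y_{i+1} − x_{i+1}·y_i), indices taken mod 7.
Σ = (59) + (38) + (22) + (187) + (70) + (154) + (49) = 579
Area = |Σ|/2 = 289.5.

289.5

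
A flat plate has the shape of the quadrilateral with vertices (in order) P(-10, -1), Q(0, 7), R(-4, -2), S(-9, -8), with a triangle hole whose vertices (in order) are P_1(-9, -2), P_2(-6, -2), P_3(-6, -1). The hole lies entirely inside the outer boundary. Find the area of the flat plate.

Outer boundary:
Apply the surveyor's formula: 2A = Σ (x_i·y_{i+1} − x_{i+1}·y_i), indices taken mod 4.
Σ = (-70) + (28) + (14) + (-71) = -99
Area = |Σ|/2 = 49.5.
Hole:
Apply the shoelace (surveyor's) formula: 2A = Σ (x_i·y_{i+1} − x_{i+1}·y_i), indices taken mod 3.
Σ = (6) + (-6) + (3) = 3
Area = |Σ|/2 = 1.5.
Net area = 49.5 − 1.5 = 48.

48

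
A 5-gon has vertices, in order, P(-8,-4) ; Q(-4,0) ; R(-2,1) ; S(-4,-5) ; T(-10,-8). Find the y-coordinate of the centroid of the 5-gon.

Apply the shoelace (surveyor's) formula. First the cross-terms c_i = x_i·y_{i+1} − x_{i+1}·y_i:
  -16, -4, 14, -18, -24  ⇒  2A = -48, A = -24.
Then Σ (y_i + y_{i+1})·c_i = 526, so ȳ = 526 / (6·(-24)) = -263/72.

-263/72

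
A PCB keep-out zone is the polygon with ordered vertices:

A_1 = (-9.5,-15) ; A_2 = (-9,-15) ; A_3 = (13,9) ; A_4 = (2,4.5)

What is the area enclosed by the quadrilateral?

87.375

Cross-terms: 7.5, 114, 40.5, 12.75  ⇒  Σ = 174.75
Area = |Σ|/2 = 87.375.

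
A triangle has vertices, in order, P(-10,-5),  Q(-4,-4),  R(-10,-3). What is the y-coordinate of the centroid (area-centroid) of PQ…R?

Apply Gauss's area formula. First the cross-terms c_i = x_i·y_{i+1} − x_{i+1}·y_i:
  20, -28, 20  ⇒  2A = 12, A = 6.
Then Σ (y_i + y_{i+1})·c_i = -144, so ȳ = -144 / (6·6) = -4.

-4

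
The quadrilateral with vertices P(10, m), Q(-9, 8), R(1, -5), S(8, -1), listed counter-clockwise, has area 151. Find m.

Write out the shoelace sum; only the two edges meeting at P involve m:
2·Area = [(8·m − 10·(-1)) + (10·8 − (-9)·m)] + 76
       = 17·m + 166 = 302
⇒ m = 8.

8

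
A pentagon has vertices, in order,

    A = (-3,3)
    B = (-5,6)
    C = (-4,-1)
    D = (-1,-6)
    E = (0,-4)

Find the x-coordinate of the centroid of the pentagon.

-320/123

Apply the shoelace formula. First the cross-terms c_i = x_i·y_{i+1} − x_{i+1}·y_i:
  -3, 29, 23, 4, -12  ⇒  2A = 41, A = 20.5.
Then Σ (x_i + x_{i+1})·c_i = -320, so x̄ = -320 / (6·20.5) = -320/123.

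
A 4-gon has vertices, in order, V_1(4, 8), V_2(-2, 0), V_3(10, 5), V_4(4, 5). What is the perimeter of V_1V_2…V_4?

|V_1V_2| = √((-6)² + (-8)²) = √100 = 10
|V_2V_3| = √((12)² + (5)²) = √169 = 13
|V_3V_4| = √((-6)² + (0)²) = √36 = 6
|V_4V_1| = √((0)² + (3)²) = √9 = 3
Perimeter = 10 + 13 + 6 + 3 = 32.

32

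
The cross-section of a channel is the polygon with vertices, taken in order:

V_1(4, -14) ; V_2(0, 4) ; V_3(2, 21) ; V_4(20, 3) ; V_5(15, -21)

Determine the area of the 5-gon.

Apply the surveyor's formula: 2A = Σ (x_i·y_{i+1} − x_{i+1}·y_i), indices taken mod 5.
Cross-terms: 16, -8, -414, -465, -126  ⇒  Σ = -997
Area = |Σ|/2 = 498.5.

498.5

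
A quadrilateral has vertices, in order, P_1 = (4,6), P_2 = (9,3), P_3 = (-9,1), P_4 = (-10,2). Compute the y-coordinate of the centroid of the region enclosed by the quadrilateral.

Apply the shoelace formula. First the cross-terms c_i = x_i·y_{i+1} − x_{i+1}·y_i:
  -42, 36, -8, -68  ⇒  2A = -82, A = -41.
Then Σ (y_i + y_{i+1})·c_i = -802, so ȳ = -802 / (6·(-41)) = 401/123.

401/123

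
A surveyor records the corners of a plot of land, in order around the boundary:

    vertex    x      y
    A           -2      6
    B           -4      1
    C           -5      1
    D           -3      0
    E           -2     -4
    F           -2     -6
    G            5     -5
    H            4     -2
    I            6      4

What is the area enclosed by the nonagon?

Apply the surveyor's formula: 2A = Σ (x_i·y_{i+1} − x_{i+1}·y_i), indices taken mod 9.
Σ = (22) + (1) + (3) + (12) + (4) + (40) + (10) + (28) + (44) = 164
Area = |Σ|/2 = 82.

82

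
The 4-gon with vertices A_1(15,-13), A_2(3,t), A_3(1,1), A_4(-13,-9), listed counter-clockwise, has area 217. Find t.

Write out the shoelace sum; only the two edges meeting at A_2 involve t:
2·Area = [(15·t − 3·(-13)) + (3·1 − 1·t)] + 308
       = 14·t + 350 = 434
⇒ t = 6.

6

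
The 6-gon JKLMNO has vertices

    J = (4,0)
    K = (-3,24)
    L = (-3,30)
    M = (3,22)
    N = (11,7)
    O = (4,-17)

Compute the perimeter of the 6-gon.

100

|JK| = √((-7)² + (24)²) = √625 = 25
|KL| = √((0)² + (6)²) = √36 = 6
|LM| = √((6)² + (-8)²) = √100 = 10
|MN| = √((8)² + (-15)²) = √289 = 17
|NO| = √((-7)² + (-24)²) = √625 = 25
|OJ| = √((0)² + (17)²) = √289 = 17
Perimeter = 25 + 6 + 10 + 17 + 25 + 17 = 100.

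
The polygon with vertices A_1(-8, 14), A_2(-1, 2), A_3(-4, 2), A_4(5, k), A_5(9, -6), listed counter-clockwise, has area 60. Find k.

The doubled signed area Σ (x_i y_{i+1} − x_{i+1} y_i) is linear in k.
With k=0 it equals 42; the coefficient of k is -13 (from the two edges through A_4).
So -13·k + 42 = 2·60 = 120 ⇒ k = -6.

-6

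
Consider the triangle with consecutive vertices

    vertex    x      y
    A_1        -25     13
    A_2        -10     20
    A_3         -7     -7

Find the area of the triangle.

A_1→A_2: (-25)(20) − (-10)(13) = -370
A_2→A_3: (-10)(-7) − (-7)(20) = 210
A_3→A_1: (-7)(13) − (-25)(-7) = -266
Σ = -426
Area = |Σ|/2 = 213.

213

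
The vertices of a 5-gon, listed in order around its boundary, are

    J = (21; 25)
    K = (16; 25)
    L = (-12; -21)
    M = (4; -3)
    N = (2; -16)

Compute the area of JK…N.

268.5

Apply the shoelace (surveyor's) formula: 2A = Σ (x_i·y_{i+1} − x_{i+1}·y_i), indices taken mod 5.
Σ = (125) + (-36) + (120) + (-58) + (386) = 537
Area = |Σ|/2 = 268.5.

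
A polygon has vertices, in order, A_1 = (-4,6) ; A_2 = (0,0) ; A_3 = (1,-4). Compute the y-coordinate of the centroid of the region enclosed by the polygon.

2/3

Apply the shoelace (surveyor's) formula. First the cross-terms c_i = x_i·y_{i+1} − x_{i+1}·y_i:
  0, 0, -10  ⇒  2A = -10, A = -5.
Then Σ (y_i + y_{i+1})·c_i = -20, so ȳ = -20 / (6·(-5)) = 2/3.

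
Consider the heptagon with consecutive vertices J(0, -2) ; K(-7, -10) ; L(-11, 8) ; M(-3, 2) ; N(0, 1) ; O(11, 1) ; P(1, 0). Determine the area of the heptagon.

Apply the surveyor's formula: 2A = Σ (x_i·y_{i+1} − x_{i+1}·y_i), indices taken mod 7.
Σ = (-14) + (-166) + (2) + (-3) + (-11) + (-1) + (-2) = -195
Area = |Σ|/2 = 97.5.

97.5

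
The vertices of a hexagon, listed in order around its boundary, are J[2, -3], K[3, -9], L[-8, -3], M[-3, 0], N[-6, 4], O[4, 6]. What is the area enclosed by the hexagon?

Σ = (-9) + (-81) + (-9) + (-12) + (-52) + (-24) = -187
Area = |Σ|/2 = 93.5.

93.5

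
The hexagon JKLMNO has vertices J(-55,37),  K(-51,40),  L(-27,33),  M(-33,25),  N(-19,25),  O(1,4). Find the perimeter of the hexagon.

|JK| = √((4)² + (3)²) = √25 = 5
|KL| = √((24)² + (-7)²) = √625 = 25
|LM| = √((-6)² + (-8)²) = √100 = 10
|MN| = √((14)² + (0)²) = √196 = 14
|NO| = √((20)² + (-21)²) = √841 = 29
|OJ| = √((-56)² + (33)²) = √4225 = 65
Perimeter = 5 + 25 + 10 + 14 + 29 + 65 = 148.

148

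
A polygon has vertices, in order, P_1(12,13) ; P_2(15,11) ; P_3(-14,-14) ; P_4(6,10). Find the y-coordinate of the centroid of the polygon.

298/93

Apply the shoelace (surveyor's) formula. First the cross-terms c_i = x_i·y_{i+1} − x_{i+1}·y_i:
  -63, -56, -56, -42  ⇒  2A = -217, A = -108.5.
Then Σ (y_i + y_{i+1})·c_i = -2086, so ȳ = -2086 / (6·(-108.5)) = 298/93.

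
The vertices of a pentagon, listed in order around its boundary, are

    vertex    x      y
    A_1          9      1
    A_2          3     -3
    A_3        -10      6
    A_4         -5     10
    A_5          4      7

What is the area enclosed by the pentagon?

Apply the shoelace (surveyor's) formula: 2A = Σ (x_i·y_{i+1} − x_{i+1}·y_i), indices taken mod 5.
Σ = (-30) + (-12) + (-70) + (-75) + (-59) = -246
Area = |Σ|/2 = 123.

123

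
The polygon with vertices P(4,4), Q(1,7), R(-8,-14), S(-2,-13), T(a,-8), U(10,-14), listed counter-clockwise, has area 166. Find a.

2

Write out the shoelace sum; only the two edges meeting at T involve a:
2·Area = [((-2)·(-8) − a·(-13)) + (a·(-14) − 10·(-8))] + 238
       = -1·a + 334 = 332
⇒ a = 2.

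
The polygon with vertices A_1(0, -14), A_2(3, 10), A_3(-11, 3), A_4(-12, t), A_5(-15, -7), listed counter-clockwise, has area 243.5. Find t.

-1

Write out the shoelace sum; only the two edges meeting at A_4 involve t:
2·Area = [((-11)·t − (-12)·3) + ((-12)·(-7) − (-15)·t)] + 371
       = 4·t + 491 = 487
⇒ t = -1.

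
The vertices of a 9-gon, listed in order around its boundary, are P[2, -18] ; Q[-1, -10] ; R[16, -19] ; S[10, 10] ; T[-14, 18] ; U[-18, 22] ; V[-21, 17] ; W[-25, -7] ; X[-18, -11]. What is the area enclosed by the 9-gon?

Cross-terms: -38, 179, 350, 320, 16, 156, 572, 149, 346  ⇒  Σ = 2050
Area = |Σ|/2 = 1025.

1025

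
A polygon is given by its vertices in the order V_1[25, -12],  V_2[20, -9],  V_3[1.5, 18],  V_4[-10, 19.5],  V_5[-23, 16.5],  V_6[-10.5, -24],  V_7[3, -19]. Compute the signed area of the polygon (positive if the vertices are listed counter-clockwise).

Apply the shoelace (surveyor's) formula: 2A = Σ (x_i·y_{i+1} − x_{i+1}·y_i), indices taken mod 7.
Σ = (15) + (373.5) + (209.25) + (283.5) + (725.25) + (271.5) + (439) = 2317
Signed area = Σ/2 = 1158.5 (positive ⇒ counter-clockwise traversal).

1158.5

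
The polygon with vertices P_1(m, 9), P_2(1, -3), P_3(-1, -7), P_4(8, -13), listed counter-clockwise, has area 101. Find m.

The doubled signed area Σ (x_i y_{i+1} − x_{i+1} y_i) is linear in m.
With m=0 it equals 122; the coefficient of m is 10 (from the two edges through P_1).
So 10·m + 122 = 2·101 = 202 ⇒ m = 8.

8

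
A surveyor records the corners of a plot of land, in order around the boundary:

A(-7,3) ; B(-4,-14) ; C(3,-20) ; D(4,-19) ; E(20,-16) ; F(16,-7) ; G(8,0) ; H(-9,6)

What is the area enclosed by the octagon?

Apply Gauss's area formula: 2A = Σ (x_i·y_{i+1} − x_{i+1}·y_i), indices taken mod 8.
Σ = (110) + (122) + (23) + (316) + (116) + (56) + (48) + (15) = 806
Area = |Σ|/2 = 403.

403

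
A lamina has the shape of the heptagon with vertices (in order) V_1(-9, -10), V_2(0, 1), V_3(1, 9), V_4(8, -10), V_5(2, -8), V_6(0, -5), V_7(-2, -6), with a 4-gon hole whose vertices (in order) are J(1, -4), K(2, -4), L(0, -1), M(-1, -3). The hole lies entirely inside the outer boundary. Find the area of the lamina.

Outer boundary:
V_1→V_2: (-9)(1) − (0)(-10) = -9
V_2→V_3: (0)(9) − (1)(1) = -1
V_3→V_4: (1)(-10) − (8)(9) = -82
V_4→V_5: (8)(-8) − (2)(-10) = -44
V_5→V_6: (2)(-5) − (0)(-8) = -10
V_6→V_7: (0)(-6) − (-2)(-5) = -10
V_7→V_1: (-2)(-10) − (-9)(-6) = -34
Σ = -190
Area = |Σ|/2 = 95.
Hole:
Apply the surveyor's formula: 2A = Σ (x_i·y_{i+1} − x_{i+1}·y_i), indices taken mod 4.
Cross-terms: 4, -2, -1, 7  ⇒  Σ = 8
Area = |Σ|/2 = 4.
Net area = 95 − 4 = 91.

91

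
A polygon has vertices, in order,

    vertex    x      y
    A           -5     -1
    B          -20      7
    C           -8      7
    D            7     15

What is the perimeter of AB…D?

66

|AB| = √((-15)² + (8)²) = √289 = 17
|BC| = √((12)² + (0)²) = √144 = 12
|CD| = √((15)² + (8)²) = √289 = 17
|DA| = √((-12)² + (-16)²) = √400 = 20
Perimeter = 17 + 12 + 17 + 20 = 66.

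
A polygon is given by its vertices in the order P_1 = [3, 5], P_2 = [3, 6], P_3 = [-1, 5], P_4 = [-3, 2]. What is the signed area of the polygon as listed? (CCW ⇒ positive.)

8

Apply the shoelace (surveyor's) formula: 2A = Σ (x_i·y_{i+1} − x_{i+1}·y_i), indices taken mod 4.
Σ = (3) + (21) + (13) + (-21) = 16
Signed area = Σ/2 = 8 (positive ⇒ counter-clockwise traversal).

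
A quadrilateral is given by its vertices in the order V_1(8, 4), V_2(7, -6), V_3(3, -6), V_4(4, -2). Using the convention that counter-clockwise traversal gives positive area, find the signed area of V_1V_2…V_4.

-25

Apply the surveyor's formula: 2A = Σ (x_i·y_{i+1} − x_{i+1}·y_i), indices taken mod 4.
Σ = (-76) + (-24) + (18) + (32) = -50
Signed area = Σ/2 = -25 (negative ⇒ clockwise traversal).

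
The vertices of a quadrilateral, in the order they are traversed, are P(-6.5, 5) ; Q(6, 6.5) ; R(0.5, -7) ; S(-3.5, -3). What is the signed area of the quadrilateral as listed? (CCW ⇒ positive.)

-90.25

Apply Gauss's area formula: 2A = Σ (x_i·y_{i+1} − x_{i+1}·y_i), indices taken mod 4.
P→Q: (-6.5)(6.5) − (6)(5) = -72.25
Q→R: (6)(-7) − (0.5)(6.5) = -45.25
R→S: (0.5)(-3) − (-3.5)(-7) = -26
S→P: (-3.5)(5) − (-6.5)(-3) = -37
Σ = -180.5
Signed area = Σ/2 = -90.25 (negative ⇒ clockwise traversal).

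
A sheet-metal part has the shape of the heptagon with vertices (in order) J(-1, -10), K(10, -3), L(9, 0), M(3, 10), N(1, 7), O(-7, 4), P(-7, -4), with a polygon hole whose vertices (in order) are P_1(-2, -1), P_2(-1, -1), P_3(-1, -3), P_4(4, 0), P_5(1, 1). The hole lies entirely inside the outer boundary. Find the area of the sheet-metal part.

193

Outer boundary:
J→K: (-1)(-3) − (10)(-10) = 103
K→L: (10)(0) − (9)(-3) = 27
L→M: (9)(10) − (3)(0) = 90
M→N: (3)(7) − (1)(10) = 11
N→O: (1)(4) − (-7)(7) = 53
O→P: (-7)(-4) − (-7)(4) = 56
P→J: (-7)(-10) − (-1)(-4) = 66
Σ = 406
Area = |Σ|/2 = 203.
Hole:
Apply the surveyor's formula: 2A = Σ (x_i·y_{i+1} − x_{i+1}·y_i), indices taken mod 5.
Cross-terms: 1, 2, 12, 4, 1  ⇒  Σ = 20
Area = |Σ|/2 = 10.
Net area = 203 − 10 = 193.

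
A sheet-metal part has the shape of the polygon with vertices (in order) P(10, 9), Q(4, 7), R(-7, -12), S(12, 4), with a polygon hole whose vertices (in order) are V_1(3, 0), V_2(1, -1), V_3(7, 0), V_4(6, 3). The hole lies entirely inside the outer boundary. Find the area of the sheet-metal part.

101.5

Outer boundary:
Cross-terms: 34, 1, 116, 68  ⇒  Σ = 219
Area = |Σ|/2 = 109.5.
Hole:
Apply the surveyor's formula: 2A = Σ (x_i·y_{i+1} − x_{i+1}·y_i), indices taken mod 4.
V_1→V_2: (3)(-1) − (1)(0) = -3
V_2→V_3: (1)(0) − (7)(-1) = 7
V_3→V_4: (7)(3) − (6)(0) = 21
V_4→V_1: (6)(0) − (3)(3) = -9
Σ = 16
Area = |Σ|/2 = 8.
Net area = 109.5 − 8 = 101.5.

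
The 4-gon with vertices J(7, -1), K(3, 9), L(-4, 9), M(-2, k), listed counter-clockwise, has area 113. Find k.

-7

The doubled signed area Σ (x_i y_{i+1} − x_{i+1} y_i) is linear in k.
With k=0 it equals 149; the coefficient of k is -11 (from the two edges through M).
So -11·k + 149 = 2·113 = 226 ⇒ k = -7.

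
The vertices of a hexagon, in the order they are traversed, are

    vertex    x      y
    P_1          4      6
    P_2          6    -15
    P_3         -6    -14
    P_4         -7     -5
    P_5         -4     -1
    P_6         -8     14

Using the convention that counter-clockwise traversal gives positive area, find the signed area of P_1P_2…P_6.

-259.5

Apply the shoelace (surveyor's) formula: 2A = Σ (x_i·y_{i+1} − x_{i+1}·y_i), indices taken mod 6.
Cross-terms: -96, -174, -68, -13, -64, -104  ⇒  Σ = -519
Signed area = Σ/2 = -259.5 (negative ⇒ clockwise traversal).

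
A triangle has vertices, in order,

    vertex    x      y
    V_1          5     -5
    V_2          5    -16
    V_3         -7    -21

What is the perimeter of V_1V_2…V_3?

|V_1V_2| = √((0)² + (-11)²) = √121 = 11
|V_2V_3| = √((-12)² + (-5)²) = √169 = 13
|V_3V_1| = √((12)² + (16)²) = √400 = 20
Perimeter = 11 + 13 + 20 = 44.

44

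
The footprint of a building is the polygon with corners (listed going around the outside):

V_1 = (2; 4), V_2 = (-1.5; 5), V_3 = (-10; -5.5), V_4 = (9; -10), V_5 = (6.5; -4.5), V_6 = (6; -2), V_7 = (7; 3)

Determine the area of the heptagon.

Σ = (16) + (58.25) + (149.5) + (24.5) + (14) + (32) + (22) = 316.25
Area = |Σ|/2 = 158.125.

158.125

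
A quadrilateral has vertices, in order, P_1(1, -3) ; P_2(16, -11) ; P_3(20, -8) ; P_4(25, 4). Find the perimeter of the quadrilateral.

|P_1P_2| = √((15)² + (-8)²) = √289 = 17
|P_2P_3| = √((4)² + (3)²) = √25 = 5
|P_3P_4| = √((5)² + (12)²) = √169 = 13
|P_4P_1| = √((-24)² + (-7)²) = √625 = 25
Perimeter = 17 + 5 + 13 + 25 = 60.

60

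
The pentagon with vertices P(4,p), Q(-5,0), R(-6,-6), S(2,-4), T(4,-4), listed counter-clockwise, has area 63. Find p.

4

Write out the shoelace sum; only the two edges meeting at P involve p:
2·Area = [(4·p − 4·(-4)) + (4·0 − (-5)·p)] + 74
       = 9·p + 90 = 126
⇒ p = 4.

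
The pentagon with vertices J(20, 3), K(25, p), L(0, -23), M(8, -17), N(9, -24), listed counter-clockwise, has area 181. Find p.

The doubled signed area Σ (x_i y_{i+1} − x_{i+1} y_i) is linear in p.
With p=0 it equals 2; the coefficient of p is 20 (from the two edges through K).
So 20·p + 2 = 2·181 = 362 ⇒ p = 18.

18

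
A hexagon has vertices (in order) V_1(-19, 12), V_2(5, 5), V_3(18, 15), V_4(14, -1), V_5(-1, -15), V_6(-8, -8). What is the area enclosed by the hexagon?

484.5

Apply the shoelace (surveyor's) formula: 2A = Σ (x_i·y_{i+1} − x_{i+1}·y_i), indices taken mod 6.
Σ = (-155) + (-15) + (-228) + (-211) + (-112) + (-248) = -969
Area = |Σ|/2 = 484.5.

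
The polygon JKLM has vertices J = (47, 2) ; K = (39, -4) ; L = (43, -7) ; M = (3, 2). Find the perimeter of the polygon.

100

|JK| = √((-8)² + (-6)²) = √100 = 10
|KL| = √((4)² + (-3)²) = √25 = 5
|LM| = √((-40)² + (9)²) = √1681 = 41
|MJ| = √((44)² + (0)²) = √1936 = 44
Perimeter = 10 + 5 + 41 + 44 = 100.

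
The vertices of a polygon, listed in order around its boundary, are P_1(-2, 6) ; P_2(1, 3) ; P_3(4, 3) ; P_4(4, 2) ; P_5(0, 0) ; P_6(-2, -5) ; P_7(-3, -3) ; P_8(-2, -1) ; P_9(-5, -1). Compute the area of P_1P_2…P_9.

36

Apply the shoelace (surveyor's) formula: 2A = Σ (x_i·y_{i+1} − x_{i+1}·y_i), indices taken mod 9.
Σ = (-12) + (-9) + (-4) + (0) + (0) + (-9) + (-3) + (-3) + (-32) = -72
Area = |Σ|/2 = 36.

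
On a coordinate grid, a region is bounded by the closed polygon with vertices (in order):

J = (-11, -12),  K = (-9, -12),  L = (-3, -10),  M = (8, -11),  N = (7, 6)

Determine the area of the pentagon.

149

Cross-terms: 24, 54, 113, 125, -18  ⇒  Σ = 298
Area = |Σ|/2 = 149.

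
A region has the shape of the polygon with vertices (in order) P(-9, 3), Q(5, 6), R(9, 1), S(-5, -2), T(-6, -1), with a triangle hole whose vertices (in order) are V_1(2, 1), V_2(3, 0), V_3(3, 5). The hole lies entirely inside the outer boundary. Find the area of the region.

80

Outer boundary:
P→Q: (-9)(6) − (5)(3) = -69
Q→R: (5)(1) − (9)(6) = -49
R→S: (9)(-2) − (-5)(1) = -13
S→T: (-5)(-1) − (-6)(-2) = -7
T→P: (-6)(3) − (-9)(-1) = -27
Σ = -165
Area = |Σ|/2 = 82.5.
Hole:
Σ = (-3) + (15) + (-7) = 5
Area = |Σ|/2 = 2.5.
Net area = 82.5 − 2.5 = 80.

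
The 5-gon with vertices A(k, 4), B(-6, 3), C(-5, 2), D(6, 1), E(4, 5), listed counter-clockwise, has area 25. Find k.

1

The doubled signed area Σ (x_i y_{i+1} − x_{i+1} y_i) is linear in k.
With k=0 it equals 52; the coefficient of k is -2 (from the two edges through A).
So -2·k + 52 = 2·25 = 50 ⇒ k = 1.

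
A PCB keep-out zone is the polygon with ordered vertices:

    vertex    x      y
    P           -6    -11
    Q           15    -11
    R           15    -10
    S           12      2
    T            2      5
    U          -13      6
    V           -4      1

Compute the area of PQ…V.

295

Σ = (231) + (15) + (150) + (56) + (77) + (11) + (50) = 590
Area = |Σ|/2 = 295.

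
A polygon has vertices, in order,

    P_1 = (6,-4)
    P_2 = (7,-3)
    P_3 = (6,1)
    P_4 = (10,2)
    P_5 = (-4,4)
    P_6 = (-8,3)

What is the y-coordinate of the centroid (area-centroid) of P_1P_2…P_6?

100/119

Apply Gauss's area formula. First the cross-terms c_i = x_i·y_{i+1} − x_{i+1}·y_i:
  10, 25, 2, 48, 20, 14  ⇒  2A = 119, A = 59.5.
Then Σ (y_i + y_{i+1})·c_i = 300, so ȳ = 300 / (6·59.5) = 100/119.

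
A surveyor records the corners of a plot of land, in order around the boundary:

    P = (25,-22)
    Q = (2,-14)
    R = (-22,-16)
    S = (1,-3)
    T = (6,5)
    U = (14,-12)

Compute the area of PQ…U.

345.5

Apply the surveyor's formula: 2A = Σ (x_i·y_{i+1} − x_{i+1}·y_i), indices taken mod 6.
P→Q: (25)(-14) − (2)(-22) = -306
Q→R: (2)(-16) − (-22)(-14) = -340
R→S: (-22)(-3) − (1)(-16) = 82
S→T: (1)(5) − (6)(-3) = 23
T→U: (6)(-12) − (14)(5) = -142
U→P: (14)(-22) − (25)(-12) = -8
Σ = -691
Area = |Σ|/2 = 345.5.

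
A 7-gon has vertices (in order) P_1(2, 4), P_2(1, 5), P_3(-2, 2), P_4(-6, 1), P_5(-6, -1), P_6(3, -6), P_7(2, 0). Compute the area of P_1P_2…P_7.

49.5

Apply the surveyor's formula: 2A = Σ (x_i·y_{i+1} − x_{i+1}·y_i), indices taken mod 7.
Cross-terms: 6, 12, 10, 12, 39, 12, 8  ⇒  Σ = 99
Area = |Σ|/2 = 49.5.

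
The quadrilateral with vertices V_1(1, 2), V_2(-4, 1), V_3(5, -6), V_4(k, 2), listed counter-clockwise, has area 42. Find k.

The doubled signed area Σ (x_i y_{i+1} − x_{i+1} y_i) is linear in k.
With k=0 it equals 36; the coefficient of k is 8 (from the two edges through V_4).
So 8·k + 36 = 2·42 = 84 ⇒ k = 6.

6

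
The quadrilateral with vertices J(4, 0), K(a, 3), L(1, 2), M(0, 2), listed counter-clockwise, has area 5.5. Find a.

The doubled signed area Σ (x_i y_{i+1} − x_{i+1} y_i) is linear in a.
With a=0 it equals 3; the coefficient of a is 2 (from the two edges through K).
So 2·a + 3 = 2·5.5 = 11 ⇒ a = 4.

4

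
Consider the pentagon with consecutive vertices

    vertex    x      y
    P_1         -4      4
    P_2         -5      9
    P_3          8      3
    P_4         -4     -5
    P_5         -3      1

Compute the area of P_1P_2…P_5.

79

Apply the surveyor's formula: 2A = Σ (x_i·y_{i+1} − x_{i+1}·y_i), indices taken mod 5.
P_1→P_2: (-4)(9) − (-5)(4) = -16
P_2→P_3: (-5)(3) − (8)(9) = -87
P_3→P_4: (8)(-5) − (-4)(3) = -28
P_4→P_5: (-4)(1) − (-3)(-5) = -19
P_5→P_1: (-3)(4) − (-4)(1) = -8
Σ = -158
Area = |Σ|/2 = 79.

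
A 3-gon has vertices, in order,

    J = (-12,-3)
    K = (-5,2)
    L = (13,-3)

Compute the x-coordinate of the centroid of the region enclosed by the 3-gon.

-4/3

Apply the surveyor's formula. First the cross-terms c_i = x_i·y_{i+1} − x_{i+1}·y_i:
  -39, -11, -75  ⇒  2A = -125, A = -62.5.
Then Σ (x_i + x_{i+1})·c_i = 500, so x̄ = 500 / (6·(-62.5)) = -4/3.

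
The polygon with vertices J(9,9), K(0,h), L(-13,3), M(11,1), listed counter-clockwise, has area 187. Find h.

15

The doubled signed area Σ (x_i y_{i+1} − x_{i+1} y_i) is linear in h.
With h=0 it equals 44; the coefficient of h is 22 (from the two edges through K).
So 22·h + 44 = 2·187 = 374 ⇒ h = 15.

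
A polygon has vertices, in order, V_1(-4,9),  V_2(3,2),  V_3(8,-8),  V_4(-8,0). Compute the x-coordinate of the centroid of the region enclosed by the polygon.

Apply Gauss's area formula. First the cross-terms c_i = x_i·y_{i+1} − x_{i+1}·y_i:
  -35, -40, -64, -72  ⇒  2A = -211, A = -105.5.
Then Σ (x_i + x_{i+1})·c_i = 459, so x̄ = 459 / (6·(-105.5)) = -153/211.

-153/211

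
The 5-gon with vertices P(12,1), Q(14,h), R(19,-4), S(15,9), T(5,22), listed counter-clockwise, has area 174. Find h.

-23

Write out the shoelace sum; only the two edges meeting at Q involve h:
2·Area = [(12·h − 14·1) + (14·(-4) − 19·h)] + 257
       = -7·h + 187 = 348
⇒ h = -23.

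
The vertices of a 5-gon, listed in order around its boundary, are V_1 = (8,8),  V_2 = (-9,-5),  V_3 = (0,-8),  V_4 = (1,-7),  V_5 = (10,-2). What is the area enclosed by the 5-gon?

Σ = (32) + (72) + (8) + (68) + (96) = 276
Area = |Σ|/2 = 138.

138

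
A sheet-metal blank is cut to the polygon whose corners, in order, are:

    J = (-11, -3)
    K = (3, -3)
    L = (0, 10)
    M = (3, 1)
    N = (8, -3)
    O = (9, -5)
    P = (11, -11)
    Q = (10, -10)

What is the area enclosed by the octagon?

Σ = (42) + (30) + (-30) + (-17) + (-13) + (-44) + (0) + (-140) = -172
Area = |Σ|/2 = 86.

86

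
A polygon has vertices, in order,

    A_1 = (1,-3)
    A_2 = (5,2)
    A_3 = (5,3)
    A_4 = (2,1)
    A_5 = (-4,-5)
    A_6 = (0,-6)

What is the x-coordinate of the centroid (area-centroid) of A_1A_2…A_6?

Apply the shoelace (surveyor's) formula. First the cross-terms c_i = x_i·y_{i+1} − x_{i+1}·y_i:
  17, 5, -1, -6, 24, 6  ⇒  2A = 45, A = 22.5.
Then Σ (x_i + x_{i+1})·c_i = 67, so x̄ = 67 / (6·22.5) = 67/135.

67/135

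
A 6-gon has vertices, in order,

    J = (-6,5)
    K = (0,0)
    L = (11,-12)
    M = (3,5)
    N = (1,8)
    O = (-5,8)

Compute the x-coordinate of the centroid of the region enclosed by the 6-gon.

5/3

Apply the surveyor's formula. First the cross-terms c_i = x_i·y_{i+1} − x_{i+1}·y_i:
  0, 0, 91, 19, 48, 23  ⇒  2A = 181, A = 90.5.
Then Σ (x_i + x_{i+1})·c_i = 905, so x̄ = 905 / (6·90.5) = 5/3.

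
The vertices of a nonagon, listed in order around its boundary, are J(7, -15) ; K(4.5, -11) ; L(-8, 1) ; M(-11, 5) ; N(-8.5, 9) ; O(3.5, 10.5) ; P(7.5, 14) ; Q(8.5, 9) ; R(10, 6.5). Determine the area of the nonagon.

305.375

Apply the surveyor's formula: 2A = Σ (x_i·y_{i+1} − x_{i+1}·y_i), indices taken mod 9.
Σ = (-9.5) + (-83.5) + (-29) + (-56.5) + (-120.75) + (-29.75) + (-51.5) + (-34.75) + (-195.5) = -610.75
Area = |Σ|/2 = 305.375.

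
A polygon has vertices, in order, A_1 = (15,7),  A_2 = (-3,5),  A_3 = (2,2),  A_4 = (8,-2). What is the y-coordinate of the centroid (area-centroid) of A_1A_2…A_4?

245/73

Apply Gauss's area formula. First the cross-terms c_i = x_i·y_{i+1} − x_{i+1}·y_i:
  96, -16, -20, 86  ⇒  2A = 146, A = 73.
Then Σ (y_i + y_{i+1})·c_i = 1470, so ȳ = 1470 / (6·73) = 245/73.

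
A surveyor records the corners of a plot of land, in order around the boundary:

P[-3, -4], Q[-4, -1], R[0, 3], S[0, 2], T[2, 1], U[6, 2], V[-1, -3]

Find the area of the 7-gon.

Apply Gauss's area formula: 2A = Σ (x_i·y_{i+1} − x_{i+1}·y_i), indices taken mod 7.
Cross-terms: -13, -12, 0, -4, -2, -16, -5  ⇒  Σ = -52
Area = |Σ|/2 = 26.

26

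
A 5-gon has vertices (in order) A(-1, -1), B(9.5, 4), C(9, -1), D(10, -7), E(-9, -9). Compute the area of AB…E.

Σ = (5.5) + (-45.5) + (-53) + (-153) + (0) = -246
Area = |Σ|/2 = 123.

123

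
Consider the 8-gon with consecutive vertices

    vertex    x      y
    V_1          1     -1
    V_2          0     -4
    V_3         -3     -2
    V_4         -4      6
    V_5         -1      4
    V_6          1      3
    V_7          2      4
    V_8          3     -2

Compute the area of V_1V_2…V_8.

Cross-terms: -4, -12, -26, -10, -7, -2, -16, -1  ⇒  Σ = -78
Area = |Σ|/2 = 39.

39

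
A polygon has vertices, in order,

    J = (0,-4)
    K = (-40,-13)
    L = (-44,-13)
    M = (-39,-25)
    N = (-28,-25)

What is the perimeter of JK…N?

104

|JK| = √((-40)² + (-9)²) = √1681 = 41
|KL| = √((-4)² + (0)²) = √16 = 4
|LM| = √((5)² + (-12)²) = √169 = 13
|MN| = √((11)² + (0)²) = √121 = 11
|NJ| = √((28)² + (21)²) = √1225 = 35
Perimeter = 41 + 4 + 13 + 11 + 35 = 104.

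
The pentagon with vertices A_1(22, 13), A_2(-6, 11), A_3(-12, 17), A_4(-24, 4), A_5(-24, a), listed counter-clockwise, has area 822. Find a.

The doubled signed area Σ (x_i y_{i+1} − x_{i+1} y_i) is linear in a.
With a=0 it equals 494; the coefficient of a is -46 (from the two edges through A_5).
So -46·a + 494 = 2·822 = 1644 ⇒ a = -25.

-25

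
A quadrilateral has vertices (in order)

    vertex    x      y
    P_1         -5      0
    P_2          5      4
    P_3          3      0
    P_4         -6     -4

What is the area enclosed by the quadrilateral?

Apply the shoelace formula: 2A = Σ (x_i·y_{i+1} − x_{i+1}·y_i), indices taken mod 4.
Σ = (-20) + (-12) + (-12) + (-20) = -64
Area = |Σ|/2 = 32.

32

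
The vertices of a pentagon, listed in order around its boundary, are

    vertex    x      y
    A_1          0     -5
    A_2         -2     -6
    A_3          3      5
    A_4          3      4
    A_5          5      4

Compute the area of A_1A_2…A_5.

Apply the shoelace formula: 2A = Σ (x_i·y_{i+1} − x_{i+1}·y_i), indices taken mod 5.
A_1→A_2: (0)(-6) − (-2)(-5) = -10
A_2→A_3: (-2)(5) − (3)(-6) = 8
A_3→A_4: (3)(4) − (3)(5) = -3
A_4→A_5: (3)(4) − (5)(4) = -8
A_5→A_1: (5)(-5) − (0)(4) = -25
Σ = -38
Area = |Σ|/2 = 19.

19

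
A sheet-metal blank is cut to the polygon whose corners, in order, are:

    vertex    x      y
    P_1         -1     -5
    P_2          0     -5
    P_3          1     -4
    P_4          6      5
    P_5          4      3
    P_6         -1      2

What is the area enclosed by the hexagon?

27.5

Apply the surveyor's formula: 2A = Σ (x_i·y_{i+1} − x_{i+1}·y_i), indices taken mod 6.
Cross-terms: 5, 5, 29, -2, 11, 7  ⇒  Σ = 55
Area = |Σ|/2 = 27.5.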